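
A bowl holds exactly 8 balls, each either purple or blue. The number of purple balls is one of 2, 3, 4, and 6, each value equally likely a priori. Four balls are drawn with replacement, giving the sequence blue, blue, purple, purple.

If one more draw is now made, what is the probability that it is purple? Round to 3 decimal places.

0.463

Compute the likelihood of the observed sequence for each case: P(data | r = 2) = (6/8)(6/8)(2/8)(2/8) = 0.035156; P(data | r = 3) = (5/8)(5/8)(3/8)(3/8) = 0.054932; P(data | r = 4) = (4/8)(4/8)(4/8)(4/8) = 0.0625; P(data | r = 6) = (2/8)(2/8)(6/8)(6/8) = 0.035156.
Multiplying each by its prior: 1/4 · 0.035156 = 0.0087891, 1/4 · 0.054932 = 0.013733, 1/4 · 0.0625 = 0.015625, 1/4 · 0.035156 = 0.0087891; with total 0.046936.
The posterior is then P(r = 2 | data) = 0.18726, P(r = 3 | data) = 0.29259, P(r = 4 | data) = 0.3329, P(r = 6 | data) = 0.18726.
The predictive probability is P(purple next | data) = (1/4)(0.18726) + (3/8)(0.29259) + (1/2)(0.3329) + (3/4)(0.18726) = 0.46343.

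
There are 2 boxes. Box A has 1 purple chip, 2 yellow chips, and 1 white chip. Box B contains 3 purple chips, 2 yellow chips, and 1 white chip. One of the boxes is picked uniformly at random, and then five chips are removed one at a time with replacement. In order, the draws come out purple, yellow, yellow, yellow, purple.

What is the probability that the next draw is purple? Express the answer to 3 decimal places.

The likelihood of the observed sequence under each hypothesis: P(data | box A) = (1/4)(2/4)(2/4)(2/4)(1/4) = 0.0078125; P(data | box B) = (3/6)(2/6)(2/6)(2/6)(3/6) = 0.0092593.
Weighting by the prior gives 1/2 · 0.0078125 = 0.0039062, 1/2 · 0.0092593 = 0.0046296; with total 0.0085359.
The posterior is then P(box A | data) = 0.45763, P(box B | data) = 0.54237.
The predictive probability is P(purple next | data) = (1/4)(0.45763) + (1/2)(0.54237) = 0.38559.

0.386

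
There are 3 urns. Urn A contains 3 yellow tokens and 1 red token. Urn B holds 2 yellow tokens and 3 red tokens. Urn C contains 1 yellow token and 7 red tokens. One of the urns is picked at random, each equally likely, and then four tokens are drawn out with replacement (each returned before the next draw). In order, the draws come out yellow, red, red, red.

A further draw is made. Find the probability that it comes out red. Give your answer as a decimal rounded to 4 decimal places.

0.7041

Under each hypothesis, the probability of the observed sequence is: P(data | urn A) = (3/4)(1/4)(1/4)(1/4) = 0.011719; P(data | urn B) = (2/5)(3/5)(3/5)(3/5) = 0.0864; P(data | urn C) = (1/8)(7/8)(7/8)(7/8) = 0.08374.
The prior-weighted likelihoods are 1/3 · 0.011719 = 0.0039062, 1/3 · 0.0864 = 0.0288, 1/3 · 0.08374 = 0.027913; with total 0.06062.
Dividing through by the total gives posterior P(urn A | data) = 0.064439, P(urn B | data) = 0.47509, P(urn C | data) = 0.46047.
The predictive probability is P(red next | data) = (1/4)(0.064439) + (3/5)(0.47509) + (7/8)(0.46047) = 0.70408.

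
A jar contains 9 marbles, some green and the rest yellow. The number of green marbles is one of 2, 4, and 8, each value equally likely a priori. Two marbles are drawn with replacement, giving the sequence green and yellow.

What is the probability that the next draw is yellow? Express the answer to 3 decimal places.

Compute the likelihood of the observed sequence for each case: P(data | r = 2) = (2/9)(7/9) = 14/81; P(data | r = 4) = (4/9)(5/9) = 20/81; P(data | r = 8) = (8/9)(1/9) = 8/81.
The prior-weighted likelihoods are 1/3 · 14/81 = 14/243, 1/3 · 20/81 = 20/243, 1/3 · 8/81 = 8/243; these sum to 14/81.
The posterior is then P(r = 2 | data) = 1/3, P(r = 4 | data) = 10/21, P(r = 8 | data) = 4/21.
Averaging over the posterior, P(yellow next | data) = (7/9)(1/3) + (5/9)(10/21) + (1/9)(4/21) = 103/189.

0.545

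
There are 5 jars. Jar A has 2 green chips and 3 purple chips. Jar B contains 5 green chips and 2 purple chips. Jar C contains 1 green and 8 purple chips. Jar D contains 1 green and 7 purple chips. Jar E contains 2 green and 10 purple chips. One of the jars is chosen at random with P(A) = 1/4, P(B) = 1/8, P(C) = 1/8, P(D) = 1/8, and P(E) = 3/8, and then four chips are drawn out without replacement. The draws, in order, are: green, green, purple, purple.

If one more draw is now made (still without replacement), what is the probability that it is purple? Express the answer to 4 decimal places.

0.8375

For each hypothesis, P(data | H) works out to: P(data | jar A) = (2/5)(1/4)(3/3)(2/2) = 0.1; P(data | jar B) = (5/7)(4/6)(2/5)(1/4) = 0.047619; P(data | jar C) = (1/9)(0/8) = 0; P(data | jar D) = (1/8)(0/7) = 0; P(data | jar E) = (2/12)(1/11)(10/10)(9/9) = 0.015152.
Multiplying each by its prior: 1/4 · 0.1 = 0.025, 1/8 · 0.047619 = 0.0059524, 1/8 · 0 = 0, 1/8 · 0 = 0, 3/8 · 0.015152 = 0.0056818; these sum to 0.036634.
The posterior is then P(jar A | data) = 0.68242, P(jar B | data) = 0.16248, P(jar C | data) = 0, P(jar D | data) = 0, P(jar E | data) = 0.1551.
Averaging over the posterior, P(purple next | data) = (1)(0.68242) + (0)(0.16248) + (1)(0.1551) = 0.83752.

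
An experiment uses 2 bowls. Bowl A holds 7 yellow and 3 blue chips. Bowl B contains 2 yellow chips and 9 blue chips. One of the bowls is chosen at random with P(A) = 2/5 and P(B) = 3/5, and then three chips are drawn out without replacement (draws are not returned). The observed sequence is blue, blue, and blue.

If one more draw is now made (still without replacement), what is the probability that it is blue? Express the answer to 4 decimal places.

For each hypothesis, P(data | H) works out to: P(data | bowl A) = (3/10)(2/9)(1/8) = 0.0083333; P(data | bowl B) = (9/11)(8/10)(7/9) = 0.50909.
Multiplying each by its prior: 2/5 · 0.0083333 = 0.0033333, 3/5 · 0.50909 = 0.30545; summing to 0.30879.
Normalising, the posterior is P(bowl A | data) = 0.010795, P(bowl B | data) = 0.98921.
Averaging over the posterior, P(blue next | data) = (0)(0.010795) + (3/4)(0.98921) = 0.7419.

0.7419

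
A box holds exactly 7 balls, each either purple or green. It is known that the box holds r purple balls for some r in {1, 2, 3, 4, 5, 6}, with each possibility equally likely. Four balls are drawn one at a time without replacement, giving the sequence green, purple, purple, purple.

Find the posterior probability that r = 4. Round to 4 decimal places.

0.2143

For each hypothesis, P(data | H) works out to: P(data | r = 1) = (6/7)(1/6)(0/5) = 0; P(data | r = 2) = (5/7)(2/6)(1/5)(0/4) = 0; P(data | r = 3) = (4/7)(3/6)(2/5)(1/4) = 1/35; P(data | r = 4) = (3/7)(4/6)(3/5)(2/4) = 3/35; P(data | r = 5) = (2/7)(5/6)(4/5)(3/4) = 1/7; P(data | r = 6) = (1/7)(6/6)(5/5)(4/4) = 1/7.
Multiplying each by its prior: 1/6 · 0 = 0, 1/6 · 0 = 0, 1/6 · 1/35 = 1/210, 1/6 · 3/35 = 1/70, 1/6 · 1/7 = 1/42, 1/6 · 1/7 = 1/42; summing to 1/15.
So P(r = 4 | data) = (1/70) / (1/15) = 3/14.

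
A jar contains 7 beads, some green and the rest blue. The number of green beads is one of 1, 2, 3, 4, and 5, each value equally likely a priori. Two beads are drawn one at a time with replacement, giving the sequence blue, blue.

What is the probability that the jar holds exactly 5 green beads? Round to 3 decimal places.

Under each hypothesis, the probability of the observed sequence is: P(data | r = 1) = (6/7)(6/7) = 36/49; P(data | r = 2) = (5/7)(5/7) = 25/49; P(data | r = 3) = (4/7)(4/7) = 16/49; P(data | r = 4) = (3/7)(3/7) = 9/49; P(data | r = 5) = (2/7)(2/7) = 4/49.
The prior-weighted likelihoods are 1/5 · 36/49 = 36/245, 1/5 · 25/49 = 5/49, 1/5 · 16/49 = 16/245, 1/5 · 9/49 = 9/245, 1/5 · 4/49 = 4/245; with total 18/49.
Therefore the posterior P(r = 5 | data) = (4/245) / (18/49) = 2/45.

0.044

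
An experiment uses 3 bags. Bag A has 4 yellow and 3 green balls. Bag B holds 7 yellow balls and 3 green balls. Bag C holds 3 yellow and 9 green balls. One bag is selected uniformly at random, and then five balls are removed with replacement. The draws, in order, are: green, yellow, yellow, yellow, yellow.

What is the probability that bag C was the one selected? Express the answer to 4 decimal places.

Compute the likelihood of the observed sequence for each case: P(data | bag A) = (3/7)(4/7)(4/7)(4/7)(4/7) = 0.045695; P(data | bag B) = (3/10)(7/10)(7/10)(7/10)(7/10) = 0.07203; P(data | bag C) = (9/12)(3/12)(3/12)(3/12)(3/12) = 0.0029297.
Multiplying each by its prior: 1/3 · 0.045695 = 0.015232, 1/3 · 0.07203 = 0.02401, 1/3 · 0.0029297 = 0.00097656; these sum to 0.040218.
So P(bag C | data) = (0.00097656) / (0.040218) = 0.024282.

0.0243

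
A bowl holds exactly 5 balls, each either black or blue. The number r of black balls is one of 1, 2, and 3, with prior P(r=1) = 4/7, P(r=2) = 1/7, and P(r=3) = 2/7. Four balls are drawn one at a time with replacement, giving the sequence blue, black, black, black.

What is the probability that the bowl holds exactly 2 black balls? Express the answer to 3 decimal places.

Under each hypothesis, the probability of the observed sequence is: P(data | r = 1) = (4/5)(1/5)(1/5)(1/5) = 0.0064; P(data | r = 2) = (3/5)(2/5)(2/5)(2/5) = 0.0384; P(data | r = 3) = (2/5)(3/5)(3/5)(3/5) = 0.0864.
Weighting by the prior gives 4/7 · 0.0064 = 0.0036571, 1/7 · 0.0384 = 0.0054857, 2/7 · 0.0864 = 0.024686; summing to 0.033829.
By Bayes' rule, P(r = 2 | data) = (0.0054857) / (0.033829) = 0.16216.

0.162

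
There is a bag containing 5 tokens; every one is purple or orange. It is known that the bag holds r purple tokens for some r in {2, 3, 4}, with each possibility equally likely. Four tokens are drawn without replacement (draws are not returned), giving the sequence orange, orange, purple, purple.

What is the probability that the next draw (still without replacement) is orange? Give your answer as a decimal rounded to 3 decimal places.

0.500

Under each hypothesis, the probability of the observed sequence is: P(data | r = 2) = (3/5)(2/4)(2/3)(1/2) = 1/10; P(data | r = 3) = (2/5)(1/4)(3/3)(2/2) = 1/10; P(data | r = 4) = (1/5)(0/4) = 0.
Multiplying each by its prior: 1/3 · 1/10 = 1/30, 1/3 · 1/10 = 1/30, 1/3 · 0 = 0; these sum to 1/15.
Normalising, the posterior is P(r = 2 | data) = 1/2, P(r = 3 | data) = 1/2, P(r = 4 | data) = 0.
The predictive probability is P(orange next | data) = (1)(1/2) + (0)(1/2) = 1/2.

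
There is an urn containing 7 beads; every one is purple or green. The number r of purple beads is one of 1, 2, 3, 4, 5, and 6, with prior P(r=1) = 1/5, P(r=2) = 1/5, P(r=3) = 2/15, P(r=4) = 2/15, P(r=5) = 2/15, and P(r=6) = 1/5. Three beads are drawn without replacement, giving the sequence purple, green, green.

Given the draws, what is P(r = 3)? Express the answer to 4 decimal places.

0.2057

Compute the likelihood of the observed sequence for each case: P(data | r = 1) = (1/7)(6/6)(5/5) = 1/7; P(data | r = 2) = (2/7)(5/6)(4/5) = 4/21; P(data | r = 3) = (3/7)(4/6)(3/5) = 6/35; P(data | r = 4) = (4/7)(3/6)(2/5) = 4/35; P(data | r = 5) = (5/7)(2/6)(1/5) = 1/21; P(data | r = 6) = (6/7)(1/6)(0/5) = 0.
Multiplying each by its prior: 1/5 · 1/7 = 1/35, 1/5 · 4/21 = 4/105, 2/15 · 6/35 = 4/175, 2/15 · 4/35 = 8/525, 2/15 · 1/21 = 2/315, 1/5 · 0 = 0; summing to 1/9.
So P(r = 3 | data) = (4/175) / (1/9) = 36/175.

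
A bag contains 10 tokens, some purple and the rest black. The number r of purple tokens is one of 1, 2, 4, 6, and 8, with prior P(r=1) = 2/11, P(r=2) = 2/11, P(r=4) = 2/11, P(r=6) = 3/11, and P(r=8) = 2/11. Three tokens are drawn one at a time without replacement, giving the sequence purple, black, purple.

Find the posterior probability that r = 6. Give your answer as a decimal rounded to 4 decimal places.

0.4737

Compute the likelihood of the observed sequence for each case: P(data | r = 1) = (1/10)(9/9)(0/8) = 0; P(data | r = 2) = (2/10)(8/9)(1/8) = 1/45; P(data | r = 4) = (4/10)(6/9)(3/8) = 1/10; P(data | r = 6) = (6/10)(4/9)(5/8) = 1/6; P(data | r = 8) = (8/10)(2/9)(7/8) = 7/45.
The prior-weighted likelihoods are 2/11 · 0 = 0, 2/11 · 1/45 = 2/495, 2/11 · 1/10 = 1/55, 3/11 · 1/6 = 1/22, 2/11 · 7/45 = 14/495; with total 19/198.
By Bayes' rule, P(r = 6 | data) = (1/22) / (19/198) = 9/19.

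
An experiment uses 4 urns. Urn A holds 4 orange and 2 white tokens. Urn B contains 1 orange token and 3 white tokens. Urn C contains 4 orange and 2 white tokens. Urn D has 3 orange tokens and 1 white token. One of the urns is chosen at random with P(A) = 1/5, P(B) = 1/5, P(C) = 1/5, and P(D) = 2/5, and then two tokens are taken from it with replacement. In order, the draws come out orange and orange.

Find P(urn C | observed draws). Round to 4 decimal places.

0.2140

For each hypothesis, P(data | H) works out to: P(data | urn A) = (4/6)(4/6) = 4/9; P(data | urn B) = (1/4)(1/4) = 1/16; P(data | urn C) = (4/6)(4/6) = 4/9; P(data | urn D) = (3/4)(3/4) = 9/16.
Weighting by the prior gives 1/5 · 4/9 = 4/45, 1/5 · 1/16 = 1/80, 1/5 · 4/9 = 4/45, 2/5 · 9/16 = 9/40; these sum to 299/720.
By Bayes' rule, P(urn C | data) = (4/45) / (299/720) = 64/299.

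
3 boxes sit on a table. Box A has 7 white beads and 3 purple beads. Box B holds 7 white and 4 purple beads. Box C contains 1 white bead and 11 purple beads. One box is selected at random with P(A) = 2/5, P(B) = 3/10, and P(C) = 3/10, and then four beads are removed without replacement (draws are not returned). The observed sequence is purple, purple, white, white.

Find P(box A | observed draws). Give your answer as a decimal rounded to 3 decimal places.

0.512

Under each hypothesis, the probability of the observed sequence is: P(data | box A) = (3/10)(2/9)(7/8)(6/7) = 0.05; P(data | box B) = (4/11)(3/10)(7/9)(6/8) = 0.063636; P(data | box C) = (11/12)(10/11)(1/10)(0/9) = 0.
Multiplying each by its prior: 2/5 · 0.05 = 0.02, 3/10 · 0.063636 = 0.019091, 3/10 · 0 = 0; summing to 0.039091.
By Bayes' rule, P(box A | data) = (0.02) / (0.039091) = 0.51163.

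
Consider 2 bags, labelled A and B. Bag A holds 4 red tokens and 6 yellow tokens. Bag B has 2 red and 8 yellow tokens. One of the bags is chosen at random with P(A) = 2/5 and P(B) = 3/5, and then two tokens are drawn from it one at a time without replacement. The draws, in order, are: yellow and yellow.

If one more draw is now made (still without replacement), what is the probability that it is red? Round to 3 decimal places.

Under each hypothesis, the probability of the observed sequence is: P(data | bag A) = (6/10)(5/9) = 1/3; P(data | bag B) = (8/10)(7/9) = 28/45.
Multiplying each by its prior: 2/5 · 1/3 = 2/15, 3/5 · 28/45 = 28/75; these sum to 38/75.
Normalising, the posterior is P(bag A | data) = 5/19, P(bag B | data) = 14/19.
So P(red next | data) = Σ P(red next | H) P(H | data) = (1/2)(5/19) + (1/4)(14/19) = 6/19.

0.316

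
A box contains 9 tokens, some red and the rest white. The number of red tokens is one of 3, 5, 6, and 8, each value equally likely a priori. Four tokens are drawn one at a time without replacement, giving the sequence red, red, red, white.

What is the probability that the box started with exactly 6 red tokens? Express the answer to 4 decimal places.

Under each hypothesis, the probability of the observed sequence is: P(data | r = 3) = (3/9)(2/8)(1/7)(6/6) = 1/84; P(data | r = 5) = (5/9)(4/8)(3/7)(4/6) = 5/63; P(data | r = 6) = (6/9)(5/8)(4/7)(3/6) = 5/42; P(data | r = 8) = (8/9)(7/8)(6/7)(1/6) = 1/9.
Multiplying each by its prior: 1/4 · 1/84 = 1/336, 1/4 · 5/63 = 5/252, 1/4 · 5/42 = 5/168, 1/4 · 1/9 = 1/36; these sum to 9/112.
Therefore the posterior P(r = 6 | data) = (5/168) / (9/112) = 10/27.

0.3704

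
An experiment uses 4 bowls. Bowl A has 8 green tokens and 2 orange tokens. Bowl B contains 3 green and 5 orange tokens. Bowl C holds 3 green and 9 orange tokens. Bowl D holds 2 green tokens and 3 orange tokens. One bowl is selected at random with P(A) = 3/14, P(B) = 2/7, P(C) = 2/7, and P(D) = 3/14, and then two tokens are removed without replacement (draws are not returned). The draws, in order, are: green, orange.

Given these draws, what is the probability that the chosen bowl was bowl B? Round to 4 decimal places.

Under each hypothesis, the probability of the observed sequence is: P(data | bowl A) = (8/10)(2/9) = 0.17778; P(data | bowl B) = (3/8)(5/7) = 0.26786; P(data | bowl C) = (3/12)(9/11) = 0.20455; P(data | bowl D) = (2/5)(3/4) = 0.3.
The prior-weighted likelihoods are 3/14 · 0.17778 = 0.038095, 2/7 · 0.26786 = 0.076531, 2/7 · 0.20455 = 0.058442, 3/14 · 0.3 = 0.064286; these sum to 0.23735.
Therefore the posterior P(bowl B | data) = (0.076531) / (0.23735) = 0.32243.

0.3224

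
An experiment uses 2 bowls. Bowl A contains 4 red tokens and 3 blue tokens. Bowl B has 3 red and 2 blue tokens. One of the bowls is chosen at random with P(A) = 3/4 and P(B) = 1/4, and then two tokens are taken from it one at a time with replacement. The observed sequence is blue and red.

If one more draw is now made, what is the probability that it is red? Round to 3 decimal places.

0.578

The likelihood of the observed sequence under each hypothesis: P(data | bowl A) = (3/7)(4/7) = 0.2449; P(data | bowl B) = (2/5)(3/5) = 0.24.
Multiplying each by its prior: 3/4 · 0.2449 = 0.18367, 1/4 · 0.24 = 0.06; with total 0.24367.
The posterior is then P(bowl A | data) = 0.75377, P(bowl B | data) = 0.24623.
Averaging over the posterior, P(red next | data) = (4/7)(0.75377) + (3/5)(0.24623) = 0.57846.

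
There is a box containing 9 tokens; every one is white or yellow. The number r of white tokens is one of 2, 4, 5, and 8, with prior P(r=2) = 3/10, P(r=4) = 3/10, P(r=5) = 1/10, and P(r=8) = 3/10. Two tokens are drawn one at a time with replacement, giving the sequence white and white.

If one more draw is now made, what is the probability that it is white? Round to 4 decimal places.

Under each hypothesis, the probability of the observed sequence is: P(data | r = 2) = (2/9)(2/9) = 4/81; P(data | r = 4) = (4/9)(4/9) = 16/81; P(data | r = 5) = (5/9)(5/9) = 25/81; P(data | r = 8) = (8/9)(8/9) = 64/81.
Multiplying each by its prior: 3/10 · 4/81 = 2/135, 3/10 · 16/81 = 8/135, 1/10 · 25/81 = 5/162, 3/10 · 64/81 = 32/135; with total 277/810.
The posterior is then P(r = 2 | data) = 0.043321, P(r = 4 | data) = 0.17329, P(r = 5 | data) = 0.090253, P(r = 8 | data) = 0.69314.
The predictive probability is P(white next | data) = (2/9)(0.043321) + (4/9)(0.17329) + (5/9)(0.090253) + (8/9)(0.69314) = 0.75291.

0.7529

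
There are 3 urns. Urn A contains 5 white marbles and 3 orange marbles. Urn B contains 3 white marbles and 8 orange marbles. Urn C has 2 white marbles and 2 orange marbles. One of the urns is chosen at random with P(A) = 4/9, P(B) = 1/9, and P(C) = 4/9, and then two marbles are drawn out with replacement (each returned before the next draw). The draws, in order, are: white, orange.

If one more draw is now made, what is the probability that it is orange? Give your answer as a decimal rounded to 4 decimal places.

0.4662

The likelihood of the observed sequence under each hypothesis: P(data | urn A) = (5/8)(3/8) = 0.23438; P(data | urn B) = (3/11)(8/11) = 0.19835; P(data | urn C) = (2/4)(2/4) = 0.25.
Weighting by the prior gives 4/9 · 0.23438 = 0.10417, 1/9 · 0.19835 = 0.022039, 4/9 · 0.25 = 0.11111; with total 0.23732.
Normalising, the posterior is P(urn A | data) = 0.43894, P(urn B | data) = 0.092866, P(urn C | data) = 0.4682.
So P(orange next | data) = Σ P(orange next | H) P(H | data) = (3/8)(0.43894) + (8/11)(0.092866) + (1/2)(0.4682) = 0.46624.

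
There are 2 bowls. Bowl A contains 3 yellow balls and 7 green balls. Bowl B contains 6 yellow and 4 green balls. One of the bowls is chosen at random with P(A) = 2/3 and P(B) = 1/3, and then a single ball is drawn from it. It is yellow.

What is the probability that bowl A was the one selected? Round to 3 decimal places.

For each hypothesis, P(data | H) works out to: P(data | bowl A) = (3/10) = 3/10; P(data | bowl B) = (6/10) = 3/5.
The prior-weighted likelihoods are 2/3 · 3/10 = 1/5, 1/3 · 3/5 = 1/5; summing to 2/5.
Hence P(bowl A | data) = (1/5) / (2/5) = 1/2.

0.500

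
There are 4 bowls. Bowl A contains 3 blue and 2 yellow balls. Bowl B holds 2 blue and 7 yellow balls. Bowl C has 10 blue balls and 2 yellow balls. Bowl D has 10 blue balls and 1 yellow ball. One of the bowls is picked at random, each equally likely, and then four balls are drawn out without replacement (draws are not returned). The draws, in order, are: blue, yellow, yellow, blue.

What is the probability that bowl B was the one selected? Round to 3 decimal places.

0.194

The likelihood of the observed sequence under each hypothesis: P(data | bowl A) = (3/5)(2/4)(1/3)(2/2) = 0.1; P(data | bowl B) = (2/9)(7/8)(6/7)(1/6) = 0.027778; P(data | bowl C) = (10/12)(2/11)(1/10)(9/9) = 0.015152; P(data | bowl D) = (10/11)(1/10)(0/9) = 0.
The prior-weighted likelihoods are 1/4 · 0.1 = 0.025, 1/4 · 0.027778 = 0.0069444, 1/4 · 0.015152 = 0.0037879, 1/4 · 0 = 0; with total 0.035732.
So P(bowl B | data) = (0.0069444) / (0.035732) = 0.19435.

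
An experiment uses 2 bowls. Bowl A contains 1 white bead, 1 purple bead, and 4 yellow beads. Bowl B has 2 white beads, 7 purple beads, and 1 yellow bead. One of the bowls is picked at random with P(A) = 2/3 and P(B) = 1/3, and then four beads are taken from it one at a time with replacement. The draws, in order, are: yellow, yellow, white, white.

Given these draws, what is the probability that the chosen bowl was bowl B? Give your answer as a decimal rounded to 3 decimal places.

For each hypothesis, P(data | H) works out to: P(data | bowl A) = (4/6)(4/6)(1/6)(1/6) = 0.012346; P(data | bowl B) = (1/10)(1/10)(2/10)(2/10) = 0.0004.
Weighting by the prior gives 2/3 · 0.012346 = 0.0082305, 1/3 · 0.0004 = 0.00013333; these sum to 0.0083638.
Hence P(bowl B | data) = (0.00013333) / (0.0083638) = 0.015942.

0.016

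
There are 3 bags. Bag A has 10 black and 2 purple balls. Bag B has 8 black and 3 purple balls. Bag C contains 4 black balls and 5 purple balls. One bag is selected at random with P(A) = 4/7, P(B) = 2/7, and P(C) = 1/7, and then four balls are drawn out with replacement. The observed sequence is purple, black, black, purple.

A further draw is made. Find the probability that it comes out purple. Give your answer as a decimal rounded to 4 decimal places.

The likelihood of the observed sequence under each hypothesis: P(data | bag A) = (2/12)(10/12)(10/12)(2/12) = 0.01929; P(data | bag B) = (3/11)(8/11)(8/11)(3/11) = 0.039342; P(data | bag C) = (5/9)(4/9)(4/9)(5/9) = 0.060966.
Weighting by the prior gives 4/7 · 0.01929 = 0.011023, 2/7 · 0.039342 = 0.01124, 1/7 · 0.060966 = 0.0087095; with total 0.030973.
Dividing through by the total gives posterior P(bag A | data) = 0.35589, P(bag B | data) = 0.36291, P(bag C | data) = 0.2812.
So P(purple next | data) = Σ P(purple next | H) P(H | data) = (1/6)(0.35589) + (3/11)(0.36291) + (5/9)(0.2812) = 0.31451.

0.3145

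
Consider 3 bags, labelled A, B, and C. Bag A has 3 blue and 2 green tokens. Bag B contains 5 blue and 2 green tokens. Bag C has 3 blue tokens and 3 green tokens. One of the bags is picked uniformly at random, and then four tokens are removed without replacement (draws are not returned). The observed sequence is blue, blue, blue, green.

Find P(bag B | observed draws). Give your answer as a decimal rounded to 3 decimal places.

0.488

Compute the likelihood of the observed sequence for each case: P(data | bag A) = (3/5)(2/4)(1/3)(2/2) = 1/10; P(data | bag B) = (5/7)(4/6)(3/5)(2/4) = 1/7; P(data | bag C) = (3/6)(2/5)(1/4)(3/3) = 1/20.
The prior-weighted likelihoods are 1/3 · 1/10 = 1/30, 1/3 · 1/7 = 1/21, 1/3 · 1/20 = 1/60; with total 41/420.
Hence P(bag B | data) = (1/21) / (41/420) = 20/41.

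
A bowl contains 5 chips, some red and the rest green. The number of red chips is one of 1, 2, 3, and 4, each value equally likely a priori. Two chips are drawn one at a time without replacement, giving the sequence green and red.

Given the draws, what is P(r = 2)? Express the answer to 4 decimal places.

0.3000

Compute the likelihood of the observed sequence for each case: P(data | r = 1) = (4/5)(1/4) = 1/5; P(data | r = 2) = (3/5)(2/4) = 3/10; P(data | r = 3) = (2/5)(3/4) = 3/10; P(data | r = 4) = (1/5)(4/4) = 1/5.
Multiplying each by its prior: 1/4 · 1/5 = 1/20, 1/4 · 3/10 = 3/40, 1/4 · 3/10 = 3/40, 1/4 · 1/5 = 1/20; with total 1/4.
By Bayes' rule, P(r = 2 | data) = (3/40) / (1/4) = 3/10.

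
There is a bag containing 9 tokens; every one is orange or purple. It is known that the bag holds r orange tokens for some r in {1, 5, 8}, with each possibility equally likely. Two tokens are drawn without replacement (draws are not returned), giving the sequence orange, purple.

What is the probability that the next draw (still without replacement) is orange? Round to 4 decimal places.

0.5397

Under each hypothesis, the probability of the observed sequence is: P(data | r = 1) = (1/9)(8/8) = 1/9; P(data | r = 5) = (5/9)(4/8) = 5/18; P(data | r = 8) = (8/9)(1/8) = 1/9.
Multiplying each by its prior: 1/3 · 1/9 = 1/27, 1/3 · 5/18 = 5/54, 1/3 · 1/9 = 1/27; these sum to 1/6.
The posterior is then P(r = 1 | data) = 2/9, P(r = 5 | data) = 5/9, P(r = 8 | data) = 2/9.
The predictive probability is P(orange next | data) = (0)(2/9) + (4/7)(5/9) + (1)(2/9) = 34/63.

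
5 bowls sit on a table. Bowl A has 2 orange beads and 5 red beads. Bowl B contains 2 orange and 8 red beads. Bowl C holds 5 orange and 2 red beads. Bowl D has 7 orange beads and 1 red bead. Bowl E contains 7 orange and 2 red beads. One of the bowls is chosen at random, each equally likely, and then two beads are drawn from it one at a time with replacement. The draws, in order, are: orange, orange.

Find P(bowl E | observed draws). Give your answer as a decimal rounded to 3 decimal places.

0.302

The likelihood of the observed sequence under each hypothesis: P(data | bowl A) = (2/7)(2/7) = 0.081633; P(data | bowl B) = (2/10)(2/10) = 0.04; P(data | bowl C) = (5/7)(5/7) = 0.5102; P(data | bowl D) = (7/8)(7/8) = 0.76562; P(data | bowl E) = (7/9)(7/9) = 0.60494.
The prior-weighted likelihoods are 1/5 · 0.081633 = 0.016327, 1/5 · 0.04 = 0.008, 1/5 · 0.5102 = 0.10204, 1/5 · 0.76562 = 0.15313, 1/5 · 0.60494 = 0.12099; summing to 0.40048.
By Bayes' rule, P(bowl E | data) = (0.12099) / (0.40048) = 0.30211.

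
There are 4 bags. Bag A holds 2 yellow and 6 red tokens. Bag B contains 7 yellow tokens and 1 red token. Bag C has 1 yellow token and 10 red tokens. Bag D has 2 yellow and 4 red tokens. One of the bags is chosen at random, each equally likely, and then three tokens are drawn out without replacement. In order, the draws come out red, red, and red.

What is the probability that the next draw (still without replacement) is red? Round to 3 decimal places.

For each hypothesis, P(data | H) works out to: P(data | bag A) = (6/8)(5/7)(4/6) = 0.35714; P(data | bag B) = (1/8)(0/7) = 0; P(data | bag C) = (10/11)(9/10)(8/9) = 0.72727; P(data | bag D) = (4/6)(3/5)(2/4) = 0.2.
Multiplying each by its prior: 1/4 · 0.35714 = 0.089286, 1/4 · 0 = 0, 1/4 · 0.72727 = 0.18182, 1/4 · 0.2 = 0.05; summing to 0.3211.
Normalising, the posterior is P(bag A | data) = 0.27806, P(bag B | data) = 0, P(bag C | data) = 0.56623, P(bag D | data) = 0.15571.
So P(red next | data) = Σ P(red next | H) P(H | data) = (3/5)(0.27806) + (7/8)(0.56623) + (1/3)(0.15571) = 0.71419.

0.714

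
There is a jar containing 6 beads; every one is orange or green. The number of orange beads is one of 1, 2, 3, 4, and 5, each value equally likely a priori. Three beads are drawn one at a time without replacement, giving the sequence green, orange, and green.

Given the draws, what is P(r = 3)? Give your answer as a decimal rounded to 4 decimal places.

The likelihood of the observed sequence under each hypothesis: P(data | r = 1) = (5/6)(1/5)(4/4) = 1/6; P(data | r = 2) = (4/6)(2/5)(3/4) = 1/5; P(data | r = 3) = (3/6)(3/5)(2/4) = 3/20; P(data | r = 4) = (2/6)(4/5)(1/4) = 1/15; P(data | r = 5) = (1/6)(5/5)(0/4) = 0.
The prior-weighted likelihoods are 1/5 · 1/6 = 1/30, 1/5 · 1/5 = 1/25, 1/5 · 3/20 = 3/100, 1/5 · 1/15 = 1/75, 1/5 · 0 = 0; summing to 7/60.
Therefore the posterior P(r = 3 | data) = (3/100) / (7/60) = 9/35.

0.2571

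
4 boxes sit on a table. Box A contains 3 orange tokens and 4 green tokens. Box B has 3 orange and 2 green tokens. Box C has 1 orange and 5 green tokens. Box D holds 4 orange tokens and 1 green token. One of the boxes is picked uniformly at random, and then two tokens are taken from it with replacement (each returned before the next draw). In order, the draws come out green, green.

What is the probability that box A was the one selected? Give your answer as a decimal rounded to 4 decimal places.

0.2674

Under each hypothesis, the probability of the observed sequence is: P(data | box A) = (4/7)(4/7) = 0.32653; P(data | box B) = (2/5)(2/5) = 0.16; P(data | box C) = (5/6)(5/6) = 0.69444; P(data | box D) = (1/5)(1/5) = 0.04.
The prior-weighted likelihoods are 1/4 · 0.32653 = 0.081633, 1/4 · 0.16 = 0.04, 1/4 · 0.69444 = 0.17361, 1/4 · 0.04 = 0.01; summing to 0.30524.
So P(box A | data) = (0.081633) / (0.30524) = 0.26743.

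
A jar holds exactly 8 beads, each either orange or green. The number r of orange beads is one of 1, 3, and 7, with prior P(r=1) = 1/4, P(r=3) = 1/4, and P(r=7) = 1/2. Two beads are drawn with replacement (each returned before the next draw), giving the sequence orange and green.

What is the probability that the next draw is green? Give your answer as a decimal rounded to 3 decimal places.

Under each hypothesis, the probability of the observed sequence is: P(data | r = 1) = (1/8)(7/8) = 7/64; P(data | r = 3) = (3/8)(5/8) = 15/64; P(data | r = 7) = (7/8)(1/8) = 7/64.
The prior-weighted likelihoods are 1/4 · 7/64 = 7/256, 1/4 · 15/64 = 15/256, 1/2 · 7/64 = 7/128; with total 9/64.
Normalising, the posterior is P(r = 1 | data) = 7/36, P(r = 3 | data) = 5/12, P(r = 7 | data) = 7/18.
The predictive probability is P(green next | data) = (7/8)(7/36) + (5/8)(5/12) + (1/8)(7/18) = 23/48.

0.479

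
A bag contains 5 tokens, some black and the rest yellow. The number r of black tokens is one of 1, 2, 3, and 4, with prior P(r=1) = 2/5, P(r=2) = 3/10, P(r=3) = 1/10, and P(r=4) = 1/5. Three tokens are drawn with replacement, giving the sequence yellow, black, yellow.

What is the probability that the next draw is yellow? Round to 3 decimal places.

0.652

The likelihood of the observed sequence under each hypothesis: P(data | r = 1) = (4/5)(1/5)(4/5) = 16/125; P(data | r = 2) = (3/5)(2/5)(3/5) = 18/125; P(data | r = 3) = (2/5)(3/5)(2/5) = 12/125; P(data | r = 4) = (1/5)(4/5)(1/5) = 4/125.
The prior-weighted likelihoods are 2/5 · 16/125 = 32/625, 3/10 · 18/125 = 27/625, 1/10 · 12/125 = 6/625, 1/5 · 4/125 = 4/625; summing to 69/625.
The posterior is then P(r = 1 | data) = 32/69, P(r = 2 | data) = 9/23, P(r = 3 | data) = 2/23, P(r = 4 | data) = 4/69.
Averaging over the posterior, P(yellow next | data) = (4/5)(32/69) + (3/5)(9/23) + (2/5)(2/23) + (1/5)(4/69) = 15/23.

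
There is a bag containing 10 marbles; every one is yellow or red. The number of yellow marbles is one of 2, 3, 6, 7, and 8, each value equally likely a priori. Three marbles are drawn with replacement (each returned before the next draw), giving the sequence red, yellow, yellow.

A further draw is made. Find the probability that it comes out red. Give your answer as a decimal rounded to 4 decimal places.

The likelihood of the observed sequence under each hypothesis: P(data | r = 2) = (8/10)(2/10)(2/10) = 0.032; P(data | r = 3) = (7/10)(3/10)(3/10) = 0.063; P(data | r = 6) = (4/10)(6/10)(6/10) = 0.144; P(data | r = 7) = (3/10)(7/10)(7/10) = 0.147; P(data | r = 8) = (2/10)(8/10)(8/10) = 0.128.
The prior-weighted likelihoods are 1/5 · 0.032 = 0.0064, 1/5 · 0.063 = 0.0126, 1/5 · 0.144 = 0.0288, 1/5 · 0.147 = 0.0294, 1/5 · 0.128 = 0.0256; summing to 0.1028.
The posterior is then P(r = 2 | data) = 0.062257, P(r = 3 | data) = 0.12257, P(r = 6 | data) = 0.28016, P(r = 7 | data) = 0.28599, P(r = 8 | data) = 0.24903.
Averaging over the posterior, P(red next | data) = (4/5)(0.062257) + (7/10)(0.12257) + (2/5)(0.28016) + (3/10)(0.28599) + (1/5)(0.24903) = 0.38327.

0.3833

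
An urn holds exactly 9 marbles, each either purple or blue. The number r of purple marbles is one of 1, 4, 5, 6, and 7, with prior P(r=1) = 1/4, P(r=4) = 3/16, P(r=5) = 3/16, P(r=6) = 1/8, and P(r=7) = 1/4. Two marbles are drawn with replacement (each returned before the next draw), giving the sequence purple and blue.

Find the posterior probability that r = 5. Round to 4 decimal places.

Under each hypothesis, the probability of the observed sequence is: P(data | r = 1) = (1/9)(8/9) = 8/81; P(data | r = 4) = (4/9)(5/9) = 20/81; P(data | r = 5) = (5/9)(4/9) = 20/81; P(data | r = 6) = (6/9)(3/9) = 2/9; P(data | r = 7) = (7/9)(2/9) = 14/81.
Weighting by the prior gives 1/4 · 8/81 = 2/81, 3/16 · 20/81 = 5/108, 3/16 · 20/81 = 5/108, 1/8 · 2/9 = 1/36, 1/4 · 14/81 = 7/162; these sum to 61/324.
Hence P(r = 5 | data) = (5/108) / (61/324) = 15/61.

0.2459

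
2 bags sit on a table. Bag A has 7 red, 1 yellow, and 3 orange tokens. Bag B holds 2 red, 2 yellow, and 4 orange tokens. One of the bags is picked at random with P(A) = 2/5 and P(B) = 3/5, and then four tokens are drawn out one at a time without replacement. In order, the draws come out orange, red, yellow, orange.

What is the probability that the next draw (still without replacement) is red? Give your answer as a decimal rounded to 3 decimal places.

0.317

For each hypothesis, P(data | H) works out to: P(data | bag A) = (3/11)(7/10)(1/9)(2/8) = 0.005303; P(data | bag B) = (4/8)(2/7)(2/6)(3/5) = 0.028571.
Multiplying each by its prior: 2/5 · 0.005303 = 0.0021212, 3/5 · 0.028571 = 0.017143; with total 0.019264.
Normalising, the posterior is P(bag A | data) = 0.11011, P(bag B | data) = 0.88989.
So P(red next | data) = Σ P(red next | H) P(H | data) = (6/7)(0.11011) + (1/4)(0.88989) = 0.31685.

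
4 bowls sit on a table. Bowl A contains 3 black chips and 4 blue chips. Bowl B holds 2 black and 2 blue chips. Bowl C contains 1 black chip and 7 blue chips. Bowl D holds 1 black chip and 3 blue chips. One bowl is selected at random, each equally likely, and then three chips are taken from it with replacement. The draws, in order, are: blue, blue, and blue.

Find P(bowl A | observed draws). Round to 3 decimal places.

0.133

Under each hypothesis, the probability of the observed sequence is: P(data | bowl A) = (4/7)(4/7)(4/7) = 0.18659; P(data | bowl B) = (2/4)(2/4)(2/4) = 0.125; P(data | bowl C) = (7/8)(7/8)(7/8) = 0.66992; P(data | bowl D) = (3/4)(3/4)(3/4) = 0.42188.
Multiplying each by its prior: 1/4 · 0.18659 = 0.046647, 1/4 · 0.125 = 0.03125, 1/4 · 0.66992 = 0.16748, 1/4 · 0.42188 = 0.10547; with total 0.35085.
So P(bowl A | data) = (0.046647) / (0.35085) = 0.13296.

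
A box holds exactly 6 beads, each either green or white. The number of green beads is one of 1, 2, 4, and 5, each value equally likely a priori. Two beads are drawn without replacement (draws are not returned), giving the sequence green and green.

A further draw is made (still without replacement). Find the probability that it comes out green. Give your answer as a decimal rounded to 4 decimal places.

0.6176

For each hypothesis, P(data | H) works out to: P(data | r = 1) = (1/6)(0/5) = 0; P(data | r = 2) = (2/6)(1/5) = 1/15; P(data | r = 4) = (4/6)(3/5) = 2/5; P(data | r = 5) = (5/6)(4/5) = 2/3.
The prior-weighted likelihoods are 1/4 · 0 = 0, 1/4 · 1/15 = 1/60, 1/4 · 2/5 = 1/10, 1/4 · 2/3 = 1/6; with total 17/60.
The posterior is then P(r = 1 | data) = 0, P(r = 2 | data) = 1/17, P(r = 4 | data) = 6/17, P(r = 5 | data) = 10/17.
The predictive probability is P(green next | data) = (0)(1/17) + (1/2)(6/17) + (3/4)(10/17) = 21/34.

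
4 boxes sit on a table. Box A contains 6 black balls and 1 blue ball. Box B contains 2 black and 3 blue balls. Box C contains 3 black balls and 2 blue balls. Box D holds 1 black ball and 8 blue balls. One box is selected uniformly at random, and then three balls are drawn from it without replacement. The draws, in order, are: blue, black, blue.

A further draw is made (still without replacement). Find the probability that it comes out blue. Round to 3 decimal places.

The likelihood of the observed sequence under each hypothesis: P(data | box A) = (1/7)(6/6)(0/5) = 0; P(data | box B) = (3/5)(2/4)(2/3) = 1/5; P(data | box C) = (2/5)(3/4)(1/3) = 1/10; P(data | box D) = (8/9)(1/8)(7/7) = 1/9.
The prior-weighted likelihoods are 1/4 · 0 = 0, 1/4 · 1/5 = 1/20, 1/4 · 1/10 = 1/40, 1/4 · 1/9 = 1/36; these sum to 37/360.
Normalising, the posterior is P(box A | data) = 0, P(box B | data) = 18/37, P(box C | data) = 9/37, P(box D | data) = 10/37.
Averaging over the posterior, P(blue next | data) = (1/2)(18/37) + (0)(9/37) + (1)(10/37) = 19/37.

0.514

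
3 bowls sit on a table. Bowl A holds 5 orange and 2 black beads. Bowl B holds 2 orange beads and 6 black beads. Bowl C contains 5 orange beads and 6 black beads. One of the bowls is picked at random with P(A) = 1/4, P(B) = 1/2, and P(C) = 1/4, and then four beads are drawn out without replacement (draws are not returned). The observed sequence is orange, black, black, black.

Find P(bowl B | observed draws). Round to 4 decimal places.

For each hypothesis, P(data | H) works out to: P(data | bowl A) = (5/7)(2/6)(1/5)(0/4) = 0; P(data | bowl B) = (2/8)(6/7)(5/6)(4/5) = 0.14286; P(data | bowl C) = (5/11)(6/10)(5/9)(4/8) = 0.075758.
Multiplying each by its prior: 1/4 · 0 = 0, 1/2 · 0.14286 = 0.071429, 1/4 · 0.075758 = 0.018939; summing to 0.090368.
By Bayes' rule, P(bowl B | data) = (0.071429) / (0.090368) = 0.79042.

0.7904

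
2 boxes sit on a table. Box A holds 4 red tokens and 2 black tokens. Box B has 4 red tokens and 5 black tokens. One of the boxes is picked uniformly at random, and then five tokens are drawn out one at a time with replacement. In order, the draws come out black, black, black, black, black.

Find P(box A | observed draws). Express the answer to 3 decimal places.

0.072

The likelihood of the observed sequence under each hypothesis: P(data | box A) = (2/6)(2/6)(2/6)(2/6)(2/6) = 0.0041152; P(data | box B) = (5/9)(5/9)(5/9)(5/9)(5/9) = 0.052922.
Weighting by the prior gives 1/2 · 0.0041152 = 0.0020576, 1/2 · 0.052922 = 0.026461; summing to 0.028519.
By Bayes' rule, P(box A | data) = (0.0020576) / (0.028519) = 0.07215.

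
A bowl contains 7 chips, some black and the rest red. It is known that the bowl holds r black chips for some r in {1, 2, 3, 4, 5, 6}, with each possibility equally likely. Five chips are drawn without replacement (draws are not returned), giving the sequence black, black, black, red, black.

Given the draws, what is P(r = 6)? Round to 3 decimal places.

For each hypothesis, P(data | H) works out to: P(data | r = 1) = (1/7)(0/6) = 0; P(data | r = 2) = (2/7)(1/6)(0/5) = 0; P(data | r = 3) = (3/7)(2/6)(1/5)(4/4)(0/3) = 0; P(data | r = 4) = (4/7)(3/6)(2/5)(3/4)(1/3) = 1/35; P(data | r = 5) = (5/7)(4/6)(3/5)(2/4)(2/3) = 2/21; P(data | r = 6) = (6/7)(5/6)(4/5)(1/4)(3/3) = 1/7.
Multiplying each by its prior: 1/6 · 0 = 0, 1/6 · 0 = 0, 1/6 · 0 = 0, 1/6 · 1/35 = 1/210, 1/6 · 2/21 = 1/63, 1/6 · 1/7 = 1/42; summing to 2/45.
By Bayes' rule, P(r = 6 | data) = (1/42) / (2/45) = 15/28.

0.536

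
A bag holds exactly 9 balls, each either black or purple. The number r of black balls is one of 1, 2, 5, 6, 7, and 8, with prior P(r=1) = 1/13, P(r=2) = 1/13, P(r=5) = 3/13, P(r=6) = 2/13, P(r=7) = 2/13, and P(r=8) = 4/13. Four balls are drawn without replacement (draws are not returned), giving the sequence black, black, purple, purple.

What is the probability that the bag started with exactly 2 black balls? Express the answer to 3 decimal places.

0.063

Under each hypothesis, the probability of the observed sequence is: P(data | r = 1) = (1/9)(0/8) = 0; P(data | r = 2) = (2/9)(1/8)(7/7)(6/6) = 0.027778; P(data | r = 5) = (5/9)(4/8)(4/7)(3/6) = 0.079365; P(data | r = 6) = (6/9)(5/8)(3/7)(2/6) = 0.059524; P(data | r = 7) = (7/9)(6/8)(2/7)(1/6) = 0.027778; P(data | r = 8) = (8/9)(7/8)(1/7)(0/6) = 0.
The prior-weighted likelihoods are 1/13 · 0 = 0, 1/13 · 0.027778 = 0.0021368, 3/13 · 0.079365 = 0.018315, 2/13 · 0.059524 = 0.0091575, 2/13 · 0.027778 = 0.0042735, 4/13 · 0 = 0; with total 0.033883.
By Bayes' rule, P(r = 2 | data) = (0.0021368) / (0.033883) = 0.063063.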